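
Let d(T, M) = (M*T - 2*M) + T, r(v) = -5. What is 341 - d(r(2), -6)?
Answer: 304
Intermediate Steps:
d(T, M) = T - 2*M + M*T (d(T, M) = (-2*M + M*T) + T = T - 2*M + M*T)
341 - d(r(2), -6) = 341 - (-5 - 2*(-6) - 6*(-5)) = 341 - (-5 + 12 + 30) = 341 - 1*37 = 341 - 37 = 304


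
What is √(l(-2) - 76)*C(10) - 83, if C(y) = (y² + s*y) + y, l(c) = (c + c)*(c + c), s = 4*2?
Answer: -83 + 380*I*√15 ≈ -83.0 + 1471.7*I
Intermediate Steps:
s = 8
l(c) = 4*c² (l(c) = (2*c)*(2*c) = 4*c²)
C(y) = y² + 9*y (C(y) = (y² + 8*y) + y = y² + 9*y)
√(l(-2) - 76)*C(10) - 83 = √(4*(-2)² - 76)*(10*(9 + 10)) - 83 = √(4*4 - 76)*(10*19) - 83 = √(16 - 76)*190 - 83 = √(-60)*190 - 83 = (2*I*√15)*190 - 83 = 380*I*√15 - 83 = -83 + 380*I*√15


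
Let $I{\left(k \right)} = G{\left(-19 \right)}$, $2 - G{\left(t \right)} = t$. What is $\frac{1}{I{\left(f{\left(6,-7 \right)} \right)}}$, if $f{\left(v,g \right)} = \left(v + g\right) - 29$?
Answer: $\frac{1}{21} \approx 0.047619$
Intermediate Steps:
$G{\left(t \right)} = 2 - t$
$f{\left(v,g \right)} = -29 + g + v$ ($f{\left(v,g \right)} = \left(g + v\right) - 29 = -29 + g + v$)
$I{\left(k \right)} = 21$ ($I{\left(k \right)} = 2 - -19 = 2 + 19 = 21$)
$\frac{1}{I{\left(f{\left(6,-7 \right)} \right)}} = \frac{1}{21}$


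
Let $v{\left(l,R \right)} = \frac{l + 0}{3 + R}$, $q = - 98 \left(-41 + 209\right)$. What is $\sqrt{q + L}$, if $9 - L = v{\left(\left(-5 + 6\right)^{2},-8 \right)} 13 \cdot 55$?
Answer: $2 i \sqrt{4078} \approx 127.72 i$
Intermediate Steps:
$q = -16464$ ($q = \left(-98\right) 168 = -16464$)
$v{\left(l,R \right)} = \frac{l}{3 + R}$
$L = 152$ ($L = 9 - \frac{\left(-5 + 6\right)^{2}}{3 - 8} \cdot 13 \cdot 55 = 9 - \frac{1^{2}}{-5} \cdot 13 \cdot 55 = 9 - 1 \left(- \frac{1}{5}\right) 13 \cdot 55 = 9 - \left(- \frac{1}{5}\right) 13 \cdot 55 = 9 - \left(- \frac{13}{5}\right) 55 = 9 - -143 = 9 + 143 = 152$)
$\sqrt{q + L} = \sqrt{-16464 + 152} = \sqrt{-16312} = 2 i \sqrt{4078}$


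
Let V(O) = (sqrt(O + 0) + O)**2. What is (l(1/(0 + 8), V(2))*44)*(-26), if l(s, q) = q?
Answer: -6864 - 4576*sqrt(2) ≈ -13335.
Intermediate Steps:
V(O) = (O + sqrt(O))**2 (V(O) = (sqrt(O) + O)**2 = (O + sqrt(O))**2)
(l(1/(0 + 8), V(2))*44)*(-26) = ((2 + sqrt(2))**2*44)*(-26) = (44*(2 + sqrt(2))**2)*(-26) = -1144*(2 + sqrt(2))**2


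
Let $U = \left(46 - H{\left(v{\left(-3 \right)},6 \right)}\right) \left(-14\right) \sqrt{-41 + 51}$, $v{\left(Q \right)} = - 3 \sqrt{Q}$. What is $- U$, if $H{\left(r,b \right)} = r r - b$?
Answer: $1106 \sqrt{10} \approx 3497.5$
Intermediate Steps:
$H{\left(r,b \right)} = r^{2} - b$
$U = - 1106 \sqrt{10}$ ($U = \left(46 - \left(\left(- 3 \sqrt{-3}\right)^{2} - 6\right)\right) \left(-14\right) \sqrt{-41 + 51} = \left(46 - \left(\left(- 3 i \sqrt{3}\right)^{2} - 6\right)\right) \left(-14\right) \sqrt{10} = \left(46 - \left(-27 - 6\right)\right) \left(-14\right) \sqrt{10} = \left(46 - -33\right) \left(-14\right) \sqrt{10} = \left(46 + 33\right) \left(-14\right) \sqrt{10} = 79 \left(-14\right) \sqrt{10} = - 1106 \sqrt{10} \approx -3497.5$)
$- U = - \left(-1106\right) \sqrt{10} = 1106 \sqrt{10}$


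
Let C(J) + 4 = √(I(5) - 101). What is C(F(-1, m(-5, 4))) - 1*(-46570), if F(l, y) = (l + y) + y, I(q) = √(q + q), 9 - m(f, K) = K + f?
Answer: 46566 + √(-101 + √10) ≈ 46566.0 + 9.8913*I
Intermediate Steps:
m(f, K) = 9 - K - f (m(f, K) = 9 - (K + f) = 9 + (-K - f) = 9 - K - f)
I(q) = √2*√q (I(q) = √(2*q) = √2*√q)
F(l, y) = l + 2*y
C(J) = -4 + √(-101 + √10) (C(J) = -4 + √(√2*√5 - 101) = -4 + √(√10 - 101) = -4 + √(-101 + √10))
C(F(-1, m(-5, 4))) - 1*(-46570) = (-4 + I*√(101 - √10)) - 1*(-46570) = (-4 + I*√(101 - √10)) + 46570 = 46566 + I*√(101 - √10)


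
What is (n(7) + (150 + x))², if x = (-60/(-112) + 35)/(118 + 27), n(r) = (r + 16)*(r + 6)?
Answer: 133069555369/659344 ≈ 2.0182e+5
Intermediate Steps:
n(r) = (6 + r)*(16 + r) (n(r) = (16 + r)*(6 + r) = (6 + r)*(16 + r))
x = 199/812 (x = (-60*(-1/112) + 35)/145 = (15/28 + 35)*(1/145) = (995/28)*(1/145) = 199/812 ≈ 0.24507)
(n(7) + (150 + x))² = ((96 + 7² + 22*7) + (150 + 199/812))² = ((96 + 49 + 154) + 121999/812)² = (299 + 121999/812)² = (364787/812)² = 133069555369/659344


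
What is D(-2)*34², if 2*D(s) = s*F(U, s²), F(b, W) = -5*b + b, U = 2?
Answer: 9248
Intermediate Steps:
F(b, W) = -4*b
D(s) = -4*s (D(s) = (s*(-4*2))/2 = (s*(-8))/2 = (-8*s)/2 = -4*s)
D(-2)*34² = -4*(-2)*34² = 8*1156 = 9248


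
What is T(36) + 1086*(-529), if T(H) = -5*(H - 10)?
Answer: -574624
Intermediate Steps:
T(H) = 50 - 5*H (T(H) = -5*(-10 + H) = 50 - 5*H)
T(36) + 1086*(-529) = (50 - 5*36) + 1086*(-529) = (50 - 180) - 574494 = -130 - 574494 = -574624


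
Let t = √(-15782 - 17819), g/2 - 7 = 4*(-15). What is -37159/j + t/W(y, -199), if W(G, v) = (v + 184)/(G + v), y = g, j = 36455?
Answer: -37159/36455 + 61*I*√33601/3 ≈ -1.0193 + 3727.2*I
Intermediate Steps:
g = -106 (g = 14 + 2*(4*(-15)) = 14 + 2*(-60) = 14 - 120 = -106)
y = -106
W(G, v) = (184 + v)/(G + v)
t = I*√33601 (t = √(-33601) = I*√33601 ≈ 183.31*I)
-37159/j + t/W(y, -199) = -37159/36455 + (I*√33601)/(((184 - 199)/(-106 - 199))) = -37159*1/36455 + (I*√33601)/((-15/(-305))) = -37159/36455 + (I*√33601)/((-1/305*(-15))) = -37159/36455 + (I*√33601)/(3/61) = -37159/36455 + (I*√33601)*(61/3) = -37159/36455 + 61*I*√33601/3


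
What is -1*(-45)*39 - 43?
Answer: 1712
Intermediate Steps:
-1*(-45)*39 - 43 = 45*39 - 43 = 1755 - 43 = 1712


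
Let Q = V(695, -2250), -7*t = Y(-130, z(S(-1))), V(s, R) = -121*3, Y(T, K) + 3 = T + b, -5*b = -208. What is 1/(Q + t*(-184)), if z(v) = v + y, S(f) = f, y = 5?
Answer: -35/96793 ≈ -0.00036160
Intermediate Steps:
b = 208/5 (b = -⅕*(-208) = 208/5 ≈ 41.600)
z(v) = 5 + v (z(v) = v + 5 = 5 + v)
Y(T, K) = 193/5 + T (Y(T, K) = -3 + (T + 208/5) = -3 + (208/5 + T) = 193/5 + T)
V(s, R) = -363
t = 457/35 (t = -(193/5 - 130)/7 = -⅐*(-457/5) = 457/35 ≈ 13.057)
Q = -363
1/(Q + t*(-184)) = 1/(-363 + (457/35)*(-184)) = 1/(-363 - 84088/35) = 1/(-96793/35) = -35/96793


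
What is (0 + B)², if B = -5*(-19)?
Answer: 9025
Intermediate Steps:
B = 95
(0 + B)² = (0 + 95)² = 95² = 9025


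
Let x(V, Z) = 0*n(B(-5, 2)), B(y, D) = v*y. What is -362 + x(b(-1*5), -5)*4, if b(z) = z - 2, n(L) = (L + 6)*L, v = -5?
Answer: -362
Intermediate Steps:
B(y, D) = -5*y
n(L) = L*(6 + L) (n(L) = (6 + L)*L = L*(6 + L))
b(z) = -2 + z
x(V, Z) = 0 (x(V, Z) = 0*((-5*(-5))*(6 - 5*(-5))) = 0*(25*(6 + 25)) = 0*(25*31) = 0*775 = 0)
-362 + x(b(-1*5), -5)*4 = -362 + 0*4 = -362 + 0 = -362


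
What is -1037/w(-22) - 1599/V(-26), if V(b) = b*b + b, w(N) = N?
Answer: 12286/275 ≈ 44.676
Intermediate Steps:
V(b) = b + b**2 (V(b) = b**2 + b = b + b**2)
-1037/w(-22) - 1599/V(-26) = -1037/(-22) - 1599*(-1/(26*(1 - 26))) = -1037*(-1/22) - 1599/((-26*(-25))) = 1037/22 - 1599/650 = 1037/22 - 1599*1/650 = 1037/22 - 123/50 = 12286/275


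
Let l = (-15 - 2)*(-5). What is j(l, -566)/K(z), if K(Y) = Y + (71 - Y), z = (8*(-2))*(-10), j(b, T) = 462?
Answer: 462/71 ≈ 6.5070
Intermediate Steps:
l = 85 (l = -17*(-5) = 85)
z = 160 (z = -16*(-10) = 160)
K(Y) = 71
j(l, -566)/K(z) = 462/71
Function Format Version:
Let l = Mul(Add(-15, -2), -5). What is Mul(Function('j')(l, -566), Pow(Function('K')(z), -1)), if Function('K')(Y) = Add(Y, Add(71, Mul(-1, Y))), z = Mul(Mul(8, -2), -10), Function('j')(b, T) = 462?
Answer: Rational(462, 71) ≈ 6.5070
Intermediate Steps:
l = 85 (l = Mul(-17, -5) = 85)
z = 160 (z = Mul(-16, -10) = 160)
Function('K')(Y) = 71
Mul(Function('j')(l, -566), Pow(Function('K')(z), -1)) = Mul(462, Pow(71, -1)) = Mul(462, Rational(1, 71)) = Rational(462, 71)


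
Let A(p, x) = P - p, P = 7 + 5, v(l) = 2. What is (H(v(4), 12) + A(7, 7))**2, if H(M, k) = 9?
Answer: 196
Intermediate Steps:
P = 12
A(p, x) = 12 - p
(H(v(4), 12) + A(7, 7))**2 = (9 + (12 - 1*7))**2 = (9 + (12 - 7))**2 = (9 + 5)**2 = 14**2 = 196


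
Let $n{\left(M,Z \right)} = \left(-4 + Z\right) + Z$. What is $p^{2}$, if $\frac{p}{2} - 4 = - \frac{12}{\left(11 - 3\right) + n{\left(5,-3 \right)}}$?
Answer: $400$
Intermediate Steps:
$n{\left(M,Z \right)} = -4 + 2 Z$
$p = 20$ ($p = 8 + 2 \left(- \frac{12}{\left(11 - 3\right) + \left(-4 + 2 \left(-3\right)\right)}\right) = 8 + 2 \left(- \frac{12}{8 - 10}\right) = 8 + 2 \left(- \frac{12}{-2}\right) = 8 + 2 \left(\left(-12\right) \left(- \frac{1}{2}\right)\right) = 8 + 2 \cdot 6 = 8 + 12 = 20$)
$p^{2} = 20^{2} = 400$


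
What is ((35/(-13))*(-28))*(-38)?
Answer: -37240/13 ≈ -2864.6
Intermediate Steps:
((35/(-13))*(-28))*(-38) = ((35*(-1/13))*(-28))*(-38) = -35/13*(-28)*(-38) = (980/13)*(-38) = -37240/13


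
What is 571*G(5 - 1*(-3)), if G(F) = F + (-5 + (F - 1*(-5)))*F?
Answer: 41112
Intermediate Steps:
G(F) = F + F² (G(F) = F + (-5 + (F + 5))*F = F + (-5 + (5 + F))*F = F + F*F = F + F²)
571*G(5 - 1*(-3)) = 571*((5 - 1*(-3))*(1 + (5 - 1*(-3)))) = 571*((5 + 3)*(1 + (5 + 3))) = 571*(8*(1 + 8)) = 571*(8*9) = 571*72 = 41112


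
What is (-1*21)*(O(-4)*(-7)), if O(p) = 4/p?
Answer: -147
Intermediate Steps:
(-1*21)*(O(-4)*(-7)) = (-1*21)*((4/(-4))*(-7)) = -21*4*(-1/4)*(-7) = -(-21)*(-7) = -21*7 = -147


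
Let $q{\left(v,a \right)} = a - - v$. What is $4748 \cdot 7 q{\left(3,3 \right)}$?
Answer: $199416$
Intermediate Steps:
$q{\left(v,a \right)} = a + v$
$4748 \cdot 7 q{\left(3,3 \right)} = 4748 \cdot 7 \left(3 + 3\right) = 4748 \cdot 7 \cdot 6 = 4748 \cdot 42 = 199416$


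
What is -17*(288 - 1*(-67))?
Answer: -6035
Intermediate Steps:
-17*(288 - 1*(-67)) = -17*(288 + 67) = -17*355 = -6035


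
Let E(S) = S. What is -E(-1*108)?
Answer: 108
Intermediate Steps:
-E(-1*108) = -(-1)*108 = -1*(-108) = 108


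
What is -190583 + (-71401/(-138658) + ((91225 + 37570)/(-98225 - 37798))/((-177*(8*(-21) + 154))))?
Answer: -2226801872297146208/11684189484513 ≈ -1.9058e+5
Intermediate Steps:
-190583 + (-71401/(-138658) + ((91225 + 37570)/(-98225 - 37798))/((-177*(8*(-21) + 154)))) = -190583 + (-71401*(-1/138658) + (128795/(-136023))/((-177*(-168 + 154)))) = -190583 + (71401/138658 + (128795*(-1/136023))/((-177*(-14)))) = -190583 + (71401/138658 - 128795/136023/2478) = -190583 + (71401/138658 - 128795/136023*1/2478) = -190583 + (71401/138658 - 128795/337064994) = -190583 + 6012229794871/11684189484513 = -2226801872297146208/11684189484513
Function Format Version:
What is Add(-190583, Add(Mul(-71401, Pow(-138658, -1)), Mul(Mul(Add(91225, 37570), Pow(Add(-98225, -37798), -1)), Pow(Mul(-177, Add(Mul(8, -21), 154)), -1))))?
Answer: Rational(-2226801872297146208, 11684189484513) ≈ -1.9058e+5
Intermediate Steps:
Add(-190583, Add(Mul(-71401, Pow(-138658, -1)), Mul(Mul(Add(91225, 37570), Pow(Add(-98225, -37798), -1)), Pow(Mul(-177, Add(Mul(8, -21), 154)), -1)))) = Add(-190583, Add(Mul(-71401, Rational(-1, 138658)), Mul(Mul(128795, Pow(-136023, -1)), Pow(Mul(-177, Add(-168, 154)), -1)))) = Add(-190583, Add(Rational(71401, 138658), Mul(Mul(128795, Rational(-1, 136023)), Pow(Mul(-177, -14), -1)))) = Add(-190583, Add(Rational(71401, 138658), Mul(Rational(-128795, 136023), Pow(2478, -1)))) = Add(-190583, Add(Rational(71401, 138658), Mul(Rational(-128795, 136023), Rational(1, 2478)))) = Add(-190583, Add(Rational(71401, 138658), Rational(-128795, 337064994))) = Add(-190583, Rational(6012229794871, 11684189484513)) = Rational(-2226801872297146208, 11684189484513)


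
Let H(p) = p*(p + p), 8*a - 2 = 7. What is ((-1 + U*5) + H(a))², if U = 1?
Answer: 43681/1024 ≈ 42.657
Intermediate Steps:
a = 9/8 (a = ¼ + (⅛)*7 = ¼ + 7/8 = 9/8 ≈ 1.1250)
H(p) = 2*p² (H(p) = p*(2*p) = 2*p²)
((-1 + U*5) + H(a))² = ((-1 + 1*5) + 2*(9/8)²)² = ((-1 + 5) + 2*(81/64))² = (4 + 81/32)² = (209/32)² = 43681/1024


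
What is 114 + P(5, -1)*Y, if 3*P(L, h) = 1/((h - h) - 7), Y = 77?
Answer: 331/3 ≈ 110.33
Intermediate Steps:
P(L, h) = -1/21 (P(L, h) = 1/(3*((h - h) - 7)) = 1/(3*(0 - 7)) = (⅓)/(-7) = (⅓)*(-⅐) = -1/21)
114 + P(5, -1)*Y = 114 - 1/21*77 = 114 - 11/3 = 331/3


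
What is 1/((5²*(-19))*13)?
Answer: -1/6175 ≈ -0.00016194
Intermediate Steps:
1/((5²*(-19))*13) = 1/((25*(-19))*13) = 1/(-475*13) = 1/(-6175) = -1/6175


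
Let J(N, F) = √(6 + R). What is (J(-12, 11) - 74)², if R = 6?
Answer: 5488 - 296*√3 ≈ 4975.3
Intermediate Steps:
J(N, F) = 2*√3 (J(N, F) = √(6 + 6) = √12 = 2*√3)
(J(-12, 11) - 74)² = (2*√3 - 74)² = (-74 + 2*√3)²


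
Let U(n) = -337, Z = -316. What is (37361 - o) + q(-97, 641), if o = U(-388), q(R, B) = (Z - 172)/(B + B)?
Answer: 24164174/641 ≈ 37698.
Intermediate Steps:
q(R, B) = -244/B (q(R, B) = (-316 - 172)/(B + B) = -488*1/(2*B) = -244/B)
o = -337
(37361 - o) + q(-97, 641) = (37361 - 1*(-337)) - 244/641 = (37361 + 337) - 244*1/641 = 37698 - 244/641 = 24164174/641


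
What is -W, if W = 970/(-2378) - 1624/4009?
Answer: 3875301/4766701 ≈ 0.81299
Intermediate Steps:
W = -3875301/4766701 (W = 970*(-1/2378) - 1624*1/4009 = -485/1189 - 1624/4009 = -3875301/4766701 ≈ -0.81299)
-W = -1*(-3875301/4766701) = 3875301/4766701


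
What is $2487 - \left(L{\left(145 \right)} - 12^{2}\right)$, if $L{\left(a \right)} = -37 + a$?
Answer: $2523$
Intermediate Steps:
$2487 - \left(L{\left(145 \right)} - 12^{2}\right) = 2487 - \left(\left(-37 + 145\right) - 12^{2}\right) = 2487 - \left(108 - 144\right) = 2487 - -36 = 2487 + 36 = 2523$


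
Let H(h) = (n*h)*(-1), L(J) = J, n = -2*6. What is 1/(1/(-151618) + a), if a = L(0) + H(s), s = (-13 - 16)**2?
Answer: 151618/1530128855 ≈ 9.9088e-5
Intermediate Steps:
n = -12
s = 841 (s = (-29)**2 = 841)
H(h) = 12*h (H(h) = -12*h*(-1) = 12*h)
a = 10092 (a = 0 + 12*841 = 0 + 10092 = 10092)
1/(1/(-151618) + a) = 1/(1/(-151618) + 10092) = 1/(-1/151618 + 10092) = 1/(1530128855/151618) = 151618/1530128855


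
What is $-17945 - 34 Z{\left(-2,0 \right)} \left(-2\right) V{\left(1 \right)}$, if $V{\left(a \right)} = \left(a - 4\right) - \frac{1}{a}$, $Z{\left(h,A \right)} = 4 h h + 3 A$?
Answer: $-22297$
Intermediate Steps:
$Z{\left(h,A \right)} = 3 A + 4 h^{2}$ ($Z{\left(h,A \right)} = 4 h^{2} + 3 A = 3 A + 4 h^{2}$)
$V{\left(a \right)} = -4 + a - \frac{1}{a}$ ($V{\left(a \right)} = \left(a - 4\right) - \frac{1}{a} = \left(-4 + a\right) - \frac{1}{a} = -4 + a - \frac{1}{a}$)
$-17945 - 34 Z{\left(-2,0 \right)} \left(-2\right) V{\left(1 \right)} = -17945 - 34 \left(3 \cdot 0 + 4 \left(-2\right)^{2}\right) \left(-2\right) \left(-4 + 1 - 1^{-1}\right) = -17945 - 34 \left(0 + 4 \cdot 4\right) \left(-2\right) \left(-4 + 1 - 1\right) = -17945 - 34 \left(0 + 16\right) \left(-2\right) \left(-4 + 1 - 1\right) = -17945 - 34 \cdot 16 \left(-2\right) \left(-4\right) = -17945 - 34 \left(-32\right) \left(-4\right) = -17945 - \left(-1088\right) \left(-4\right) = -17945 - 4352 = -22297$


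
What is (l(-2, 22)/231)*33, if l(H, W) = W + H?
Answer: 20/7 ≈ 2.8571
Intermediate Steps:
l(H, W) = H + W
(l(-2, 22)/231)*33 = ((-2 + 22)/231)*33 = (20*(1/231))*33 = (20/231)*33 = 20/7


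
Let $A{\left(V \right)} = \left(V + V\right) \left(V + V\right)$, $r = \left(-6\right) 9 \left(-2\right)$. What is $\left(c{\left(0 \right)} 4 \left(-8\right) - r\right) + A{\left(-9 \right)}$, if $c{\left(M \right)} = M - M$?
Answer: $216$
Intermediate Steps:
$c{\left(M \right)} = 0$
$r = 108$ ($r = \left(-54\right) \left(-2\right) = 108$)
$A{\left(V \right)} = 4 V^{2}$ ($A{\left(V \right)} = 2 V 2 V = 4 V^{2}$)
$\left(c{\left(0 \right)} 4 \left(-8\right) - r\right) + A{\left(-9 \right)} = \left(0 \cdot 4 \left(-8\right) - 108\right) + 4 \left(-9\right)^{2} = \left(0 \left(-8\right) - 108\right) + 4 \cdot 81 = \left(0 - 108\right) + 324 = -108 + 324 = 216$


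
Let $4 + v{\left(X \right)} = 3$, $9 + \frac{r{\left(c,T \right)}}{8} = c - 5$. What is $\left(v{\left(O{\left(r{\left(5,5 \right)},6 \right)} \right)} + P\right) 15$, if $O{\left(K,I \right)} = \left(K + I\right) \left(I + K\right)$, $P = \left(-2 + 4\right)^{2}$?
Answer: $45$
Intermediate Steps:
$r{\left(c,T \right)} = -112 + 8 c$ ($r{\left(c,T \right)} = -72 + 8 \left(c - 5\right) = -72 + 8 \left(-5 + c\right) = -72 + \left(-40 + 8 c\right) = -112 + 8 c$)
$P = 4$ ($P = 2^{2} = 4$)
$O{\left(K,I \right)} = \left(I + K\right)^{2}$ ($O{\left(K,I \right)} = \left(I + K\right) \left(I + K\right) = \left(I + K\right)^{2}$)
$v{\left(X \right)} = -1$ ($v{\left(X \right)} = -4 + 3 = -1$)
$\left(v{\left(O{\left(r{\left(5,5 \right)},6 \right)} \right)} + P\right) 15 = \left(-1 + 4\right) 15 = 3 \cdot 15 = 45$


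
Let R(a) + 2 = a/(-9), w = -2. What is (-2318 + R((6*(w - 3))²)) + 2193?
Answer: -227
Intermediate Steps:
R(a) = -2 - a/9 (R(a) = -2 + a/(-9) = -2 + a*(-⅑) = -2 - a/9)
(-2318 + R((6*(w - 3))²)) + 2193 = (-2318 + (-2 - 36*(-2 - 3)²/9)) + 2193 = (-2318 + (-2 - (6*(-5))²/9)) + 2193 = (-2318 + (-2 - ⅑*(-30)²)) + 2193 = (-2318 + (-2 - ⅑*900)) + 2193 = (-2318 + (-2 - 100)) + 2193 = (-2318 - 102) + 2193 = -2420 + 2193 = -227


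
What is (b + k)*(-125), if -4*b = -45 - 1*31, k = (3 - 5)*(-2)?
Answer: -2875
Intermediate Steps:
k = 4 (k = -2*(-2) = 4)
b = 19 (b = -(-45 - 1*31)/4 = -(-45 - 31)/4 = -¼*(-76) = 19)
(b + k)*(-125) = (19 + 4)*(-125) = 23*(-125) = -2875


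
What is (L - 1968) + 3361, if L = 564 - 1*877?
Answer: 1080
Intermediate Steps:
L = -313 (L = 564 - 877 = -313)
(L - 1968) + 3361 = (-313 - 1968) + 3361 = -2281 + 3361 = 1080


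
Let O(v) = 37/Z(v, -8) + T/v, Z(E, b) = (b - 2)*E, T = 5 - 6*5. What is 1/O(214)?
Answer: -2140/287 ≈ -7.4564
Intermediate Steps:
T = -25 (T = 5 - 30 = -25)
Z(E, b) = E*(-2 + b) (Z(E, b) = (-2 + b)*E = E*(-2 + b))
O(v) = -287/(10*v) (O(v) = 37/((v*(-2 - 8))) - 25/v = 37/((v*(-10))) - 25/v = 37/((-10*v)) - 25/v = 37*(-1/(10*v)) - 25/v = -37/(10*v) - 25/v = -287/(10*v))
1/O(214) = 1/(-287/10/214) = 1/(-287/10*1/214) = 1/(-287/2140) = -2140/287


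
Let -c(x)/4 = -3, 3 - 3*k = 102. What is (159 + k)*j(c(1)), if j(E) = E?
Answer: 1512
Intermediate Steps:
k = -33 (k = 1 - ⅓*102 = 1 - 34 = -33)
c(x) = 12 (c(x) = -4*(-3) = 12)
(159 + k)*j(c(1)) = (159 - 33)*12 = 126*12 = 1512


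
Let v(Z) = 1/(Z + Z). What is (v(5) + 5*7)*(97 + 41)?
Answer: 24219/5 ≈ 4843.8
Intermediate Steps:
v(Z) = 1/(2*Z)
(v(5) + 5*7)*(97 + 41) = ((½)/5 + 5*7)*(97 + 41) = ((½)*(⅕) + 35)*138 = (⅒ + 35)*138 = (351/10)*138 = 24219/5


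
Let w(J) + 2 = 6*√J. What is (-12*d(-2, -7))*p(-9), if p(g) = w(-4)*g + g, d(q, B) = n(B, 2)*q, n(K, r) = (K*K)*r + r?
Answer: 21600 - 259200*I ≈ 21600.0 - 2.592e+5*I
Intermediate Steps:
w(J) = -2 + 6*√J
n(K, r) = r + r*K² (n(K, r) = K²*r + r = r*K² + r = r + r*K²)
d(q, B) = q*(2 + 2*B²) (d(q, B) = (2*(1 + B²))*q = (2 + 2*B²)*q = q*(2 + 2*B²))
p(g) = g + g*(-2 + 12*I) (p(g) = (-2 + 6*√(-4))*g + g = (-2 + 6*(2*I))*g + g = (-2 + 12*I)*g + g = g*(-2 + 12*I) + g = g + g*(-2 + 12*I))
(-12*d(-2, -7))*p(-9) = (-24*(-2)*(1 + (-7)²))*(-9*(-1 + 12*I)) = (-24*(-2)*(1 + 49))*(9 - 108*I) = (-24*(-2)*50)*(9 - 108*I) = (-12*(-200))*(9 - 108*I) = 2400*(9 - 108*I) = 21600 - 259200*I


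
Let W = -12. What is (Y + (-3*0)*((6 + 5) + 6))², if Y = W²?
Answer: 20736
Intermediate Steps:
Y = 144 (Y = (-12)² = 144)
(Y + (-3*0)*((6 + 5) + 6))² = (144 + (-3*0)*((6 + 5) + 6))² = (144 + 0*(11 + 6))² = (144 + 0*17)² = (144 + 0)² = 144² = 20736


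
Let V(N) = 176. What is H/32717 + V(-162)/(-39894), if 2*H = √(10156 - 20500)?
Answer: -88/19947 + I*√2586/32717 ≈ -0.0044117 + 0.0015543*I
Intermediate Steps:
H = I*√2586 (H = √(10156 - 20500)/2 = √(-10344)/2 = (2*I*√2586)/2 = I*√2586 ≈ 50.853*I)
H/32717 + V(-162)/(-39894) = (I*√2586)/32717 + 176/(-39894) = (I*√2586)*(1/32717) + 176*(-1/39894) = I*√2586/32717 - 88/19947 = -88/19947 + I*√2586/32717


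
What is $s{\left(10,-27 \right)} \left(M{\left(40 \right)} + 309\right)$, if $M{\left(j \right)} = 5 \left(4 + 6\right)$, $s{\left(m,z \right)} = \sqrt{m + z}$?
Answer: $359 i \sqrt{17} \approx 1480.2 i$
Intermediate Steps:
$M{\left(j \right)} = 50$ ($M{\left(j \right)} = 5 \cdot 10 = 50$)
$s{\left(10,-27 \right)} \left(M{\left(40 \right)} + 309\right) = \sqrt{10 - 27} \left(50 + 309\right) = \sqrt{-17} \cdot 359 = i \sqrt{17} \cdot 359 = 359 i \sqrt{17}$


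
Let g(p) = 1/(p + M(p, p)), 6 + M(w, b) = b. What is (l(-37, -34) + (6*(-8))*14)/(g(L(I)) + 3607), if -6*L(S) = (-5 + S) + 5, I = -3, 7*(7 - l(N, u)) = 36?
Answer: -23455/126238 ≈ -0.18580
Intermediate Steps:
l(N, u) = 13/7 (l(N, u) = 7 - 1/7*36 = 7 - 36/7 = 13/7)
M(w, b) = -6 + b
L(S) = -S/6 (L(S) = -((-5 + S) + 5)/6 = -S/6)
g(p) = 1/(-6 + 2*p) (g(p) = 1/(p + (-6 + p)) = 1/(-6 + 2*p))
(l(-37, -34) + (6*(-8))*14)/(g(L(I)) + 3607) = (13/7 + (6*(-8))*14)/(1/(2*(-3 - 1/6*(-3))) + 3607) = (13/7 - 48*14)/(1/(2*(-3 + 1/2)) + 3607) = (13/7 - 672)/(1/(2*(-5/2)) + 3607) = -4691/(7*((1/2)*(-2/5) + 3607)) = -4691/(7*(-1/5 + 3607)) = -4691/(7*18034/5) = -4691/7*5/18034 = -23455/126238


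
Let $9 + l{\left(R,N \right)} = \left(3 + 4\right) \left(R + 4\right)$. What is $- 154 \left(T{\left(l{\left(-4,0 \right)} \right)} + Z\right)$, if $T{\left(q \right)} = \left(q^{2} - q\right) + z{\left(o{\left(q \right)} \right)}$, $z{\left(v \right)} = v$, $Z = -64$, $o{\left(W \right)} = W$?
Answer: $-2618$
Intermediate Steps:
$l{\left(R,N \right)} = 19 + 7 R$ ($l{\left(R,N \right)} = -9 + \left(3 + 4\right) \left(R + 4\right) = -9 + 7 \left(4 + R\right) = -9 + \left(28 + 7 R\right) = 19 + 7 R$)
$T{\left(q \right)} = q^{2}$ ($T{\left(q \right)} = \left(q^{2} - q\right) + q = q^{2}$)
$- 154 \left(T{\left(l{\left(-4,0 \right)} \right)} + Z\right) = - 154 \left(\left(19 + 7 \left(-4\right)\right)^{2} - 64\right) = - 154 \left(\left(19 - 28\right)^{2} - 64\right) = - 154 \left(\left(-9\right)^{2} - 64\right) = - 154 \left(81 - 64\right) = \left(-154\right) 17 = -2618$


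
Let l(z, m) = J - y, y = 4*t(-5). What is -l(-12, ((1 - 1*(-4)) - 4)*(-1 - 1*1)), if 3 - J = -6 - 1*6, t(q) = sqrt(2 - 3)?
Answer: -15 + 4*I ≈ -15.0 + 4.0*I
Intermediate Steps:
t(q) = I (t(q) = sqrt(-1) = I)
y = 4*I ≈ 4.0*I
J = 15 (J = 3 - (-6 - 1*6) = 3 - (-6 - 6) = 3 - 1*(-12) = 3 + 12 = 15)
l(z, m) = 15 - 4*I
-l(-12, ((1 - 1*(-4)) - 4)*(-1 - 1*1)) = -(15 - 4*I) = -15 + 4*I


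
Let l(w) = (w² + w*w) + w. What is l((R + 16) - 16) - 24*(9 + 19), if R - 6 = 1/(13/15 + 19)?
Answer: -13159344/22201 ≈ -592.74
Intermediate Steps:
R = 1803/298 (R = 6 + 1/(13/15 + 19) = 6 + 1/(298/15) = 6 + 15/298 = 1803/298 ≈ 6.0503)
l(w) = w + 2*w² (l(w) = (w² + w²) + w = 2*w² + w = w + 2*w²)
l((R + 16) - 16) - 24*(9 + 19) = ((1803/298 + 16) - 16)*(1 + 2*((1803/298 + 16) - 16)) - 24*(9 + 19) = (6571/298 - 16)*(1 + 2*(6571/298 - 16)) - 24*28 = 1803*(1 + 2*(1803/298))/298 - 1*672 = 1803*(1 + 1803/149)/298 - 672 = (1803/298)*(1952/149) - 672 = 1759728/22201 - 672 = -13159344/22201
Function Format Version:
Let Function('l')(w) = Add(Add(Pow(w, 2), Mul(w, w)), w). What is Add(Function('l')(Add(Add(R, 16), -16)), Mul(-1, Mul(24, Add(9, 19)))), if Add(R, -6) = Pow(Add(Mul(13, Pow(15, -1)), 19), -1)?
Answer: Rational(-13159344, 22201) ≈ -592.74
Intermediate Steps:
R = Rational(1803, 298) (R = Add(6, Pow(Add(Mul(13, Pow(15, -1)), 19), -1)) = Add(6, Pow(Add(Mul(13, Rational(1, 15)), 19), -1)) = Add(6, Pow(Add(Rational(13, 15), 19), -1)) = Add(6, Pow(Rational(298, 15), -1)) = Add(6, Rational(15, 298)) = Rational(1803, 298) ≈ 6.0503)
Function('l')(w) = Add(w, Mul(2, Pow(w, 2))) (Function('l')(w) = Add(Add(Pow(w, 2), Pow(w, 2)), w) = Add(Mul(2, Pow(w, 2)), w) = Add(w, Mul(2, Pow(w, 2))))
Add(Function('l')(Add(Add(R, 16), -16)), Mul(-1, Mul(24, Add(9, 19)))) = Add(Mul(Add(Add(Rational(1803, 298), 16), -16), Add(1, Mul(2, Add(Add(Rational(1803, 298), 16), -16)))), Mul(-1, Mul(24, Add(9, 19)))) = Add(Mul(Add(Rational(6571, 298), -16), Add(1, Mul(2, Add(Rational(6571, 298), -16)))), Mul(-1, Mul(24, 28))) = Add(Mul(Rational(1803, 298), Add(1, Mul(2, Rational(1803, 298)))), Mul(-1, 672)) = Add(Mul(Rational(1803, 298), Add(1, Rational(1803, 149))), -672) = Add(Mul(Rational(1803, 298), Rational(1952, 149)), -672) = Add(Rational(1759728, 22201), -672) = Rational(-13159344, 22201)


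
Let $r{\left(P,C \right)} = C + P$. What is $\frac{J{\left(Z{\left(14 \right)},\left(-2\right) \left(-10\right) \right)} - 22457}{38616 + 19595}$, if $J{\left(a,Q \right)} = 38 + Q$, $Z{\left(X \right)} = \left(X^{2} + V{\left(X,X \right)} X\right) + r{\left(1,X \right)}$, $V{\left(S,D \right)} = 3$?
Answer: $- \frac{22399}{58211} \approx -0.38479$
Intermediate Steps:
$Z{\left(X \right)} = 1 + X^{2} + 4 X$ ($Z{\left(X \right)} = \left(X^{2} + 3 X\right) + \left(X + 1\right) = \left(X^{2} + 3 X\right) + \left(1 + X\right) = 1 + X^{2} + 4 X$)
$\frac{J{\left(Z{\left(14 \right)},\left(-2\right) \left(-10\right) \right)} - 22457}{38616 + 19595} = \frac{\left(38 - -20\right) - 22457}{38616 + 19595} = \frac{\left(38 + 20\right) - 22457}{58211} = \left(58 - 22457\right) \frac{1}{58211} = \left(-22399\right) \frac{1}{58211} = - \frac{22399}{58211}$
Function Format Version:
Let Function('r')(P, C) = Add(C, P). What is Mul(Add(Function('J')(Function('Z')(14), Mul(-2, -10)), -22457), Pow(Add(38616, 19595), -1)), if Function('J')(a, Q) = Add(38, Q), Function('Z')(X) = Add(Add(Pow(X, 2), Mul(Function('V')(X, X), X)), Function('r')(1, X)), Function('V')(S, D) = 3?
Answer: Rational(-22399, 58211) ≈ -0.38479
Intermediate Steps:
Function('Z')(X) = Add(1, Pow(X, 2), Mul(4, X)) (Function('Z')(X) = Add(Add(Pow(X, 2), Mul(3, X)), Add(X, 1)) = Add(Add(Pow(X, 2), Mul(3, X)), Add(1, X)) = Add(1, Pow(X, 2), Mul(4, X)))
Mul(Add(Function('J')(Function('Z')(14), Mul(-2, -10)), -22457), Pow(Add(38616, 19595), -1)) = Mul(Add(Add(38, Mul(-2, -10)), -22457), Pow(Add(38616, 19595), -1)) = Mul(Add(Add(38, 20), -22457), Pow(58211, -1)) = Mul(Add(58, -22457), Rational(1, 58211)) = Mul(-22399, Rational(1, 58211)) = Rational(-22399, 58211)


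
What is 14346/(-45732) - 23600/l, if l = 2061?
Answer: -184807051/15708942 ≈ -11.764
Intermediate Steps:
14346/(-45732) - 23600/l = 14346/(-45732) - 23600/2061 = 14346*(-1/45732) - 23600*1/2061 = -2391/7622 - 23600/2061 = -184807051/15708942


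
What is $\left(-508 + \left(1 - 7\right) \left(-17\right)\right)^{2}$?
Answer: $164836$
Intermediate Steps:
$\left(-508 + \left(1 - 7\right) \left(-17\right)\right)^{2} = \left(-508 - -102\right)^{2} = \left(-508 + 102\right)^{2} = \left(-406\right)^{2} = 164836$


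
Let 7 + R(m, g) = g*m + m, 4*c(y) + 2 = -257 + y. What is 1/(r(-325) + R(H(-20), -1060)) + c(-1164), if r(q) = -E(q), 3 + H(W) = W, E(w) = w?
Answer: -35112521/98700 ≈ -355.75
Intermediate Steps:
c(y) = -259/4 + y/4 (c(y) = -½ + (-257 + y)/4 = -½ + (-257/4 + y/4) = -259/4 + y/4)
H(W) = -3 + W
R(m, g) = -7 + m + g*m (R(m, g) = -7 + (g*m + m) = -7 + (m + g*m) = -7 + m + g*m)
r(q) = -q
1/(r(-325) + R(H(-20), -1060)) + c(-1164) = 1/(-1*(-325) + (-7 + (-3 - 20) - 1060*(-3 - 20))) + (-259/4 + (¼)*(-1164)) = 1/(325 + (-7 - 23 - 1060*(-23))) + (-259/4 - 291) = 1/(325 + (-7 - 23 + 24380)) - 1423/4 = 1/(325 + 24350) - 1423/4 = 1/24675 - 1423/4 = -35112521/98700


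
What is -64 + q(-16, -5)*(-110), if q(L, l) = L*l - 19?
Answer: -6774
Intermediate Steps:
q(L, l) = -19 + L*l
-64 + q(-16, -5)*(-110) = -64 + (-19 - 16*(-5))*(-110) = -64 + (-19 + 80)*(-110) = -64 + 61*(-110) = -64 - 6710 = -6774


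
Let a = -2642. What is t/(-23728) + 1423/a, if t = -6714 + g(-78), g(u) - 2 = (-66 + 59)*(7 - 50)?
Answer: -8413541/31344688 ≈ -0.26842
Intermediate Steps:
g(u) = 303 (g(u) = 2 + (-66 + 59)*(7 - 50) = 2 - 7*(-43) = 2 + 301 = 303)
t = -6411 (t = -6714 + 303 = -6411)
t/(-23728) + 1423/a = -6411/(-23728) + 1423/(-2642) = -6411*(-1/23728) + 1423*(-1/2642) = 6411/23728 - 1423/2642 = -8413541/31344688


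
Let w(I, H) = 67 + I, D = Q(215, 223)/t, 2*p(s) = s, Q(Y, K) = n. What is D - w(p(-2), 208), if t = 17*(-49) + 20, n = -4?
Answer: -53654/813 ≈ -65.995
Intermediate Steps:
Q(Y, K) = -4
p(s) = s/2
t = -813 (t = -833 + 20 = -813)
D = 4/813 (D = -4/(-813) = -4*(-1/813) = 4/813 ≈ 0.0049201)
D - w(p(-2), 208) = 4/813 - (67 + (½)*(-2)) = 4/813 - (67 - 1) = 4/813 - 1*66 = 4/813 - 66 = -53654/813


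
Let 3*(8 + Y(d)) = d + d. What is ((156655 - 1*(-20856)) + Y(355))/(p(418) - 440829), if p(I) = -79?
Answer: -533219/1322724 ≈ -0.40312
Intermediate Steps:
Y(d) = -8 + 2*d/3 (Y(d) = -8 + (d + d)/3 = -8 + (2*d)/3 = -8 + 2*d/3)
((156655 - 1*(-20856)) + Y(355))/(p(418) - 440829) = ((156655 - 1*(-20856)) + (-8 + (2/3)*355))/(-79 - 440829) = ((156655 + 20856) + (-8 + 710/3))/(-440908) = (177511 + 686/3)*(-1/440908) = (533219/3)*(-1/440908) = -533219/1322724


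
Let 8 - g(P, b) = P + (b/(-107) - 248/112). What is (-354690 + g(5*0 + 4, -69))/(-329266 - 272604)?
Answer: 531317277/901601260 ≈ 0.58930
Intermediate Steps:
g(P, b) = 143/14 - P + b/107 (g(P, b) = 8 - (P + (b/(-107) - 248/112)) = 8 - (P + (b*(-1/107) - 248*1/112)) = 8 - (P + (-b/107 - 31/14)) = 8 - (P + (-31/14 - b/107)) = 8 - (-31/14 + P - b/107) = 8 + (31/14 - P + b/107) = 143/14 - P + b/107)
(-354690 + g(5*0 + 4, -69))/(-329266 - 272604) = (-354690 + (143/14 - (5*0 + 4) + (1/107)*(-69)))/(-329266 - 272604) = (-354690 + (143/14 - (0 + 4) - 69/107))/(-601870) = (-354690 + (143/14 - 1*4 - 69/107))*(-1/601870) = (-354690 + (143/14 - 4 - 69/107))*(-1/601870) = (-354690 + 8343/1498)*(-1/601870) = -531317277/1498*(-1/601870) = 531317277/901601260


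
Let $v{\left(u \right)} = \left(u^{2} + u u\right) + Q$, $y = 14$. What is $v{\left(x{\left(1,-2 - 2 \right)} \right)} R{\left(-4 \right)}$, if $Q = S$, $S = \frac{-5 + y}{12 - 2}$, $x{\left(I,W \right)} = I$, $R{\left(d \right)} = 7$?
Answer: $\frac{203}{10} \approx 20.3$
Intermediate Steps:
$S = \frac{9}{10}$ ($S = \frac{-5 + 14}{12 - 2} = \frac{9}{10} \approx 0.9$)
$Q = \frac{9}{10} \approx 0.9$
$v{\left(u \right)} = \frac{9}{10} + 2 u^{2}$ ($v{\left(u \right)} = \left(u^{2} + u u\right) + \frac{9}{10} = \left(u^{2} + u^{2}\right) + \frac{9}{10} = 2 u^{2} + \frac{9}{10} = \frac{9}{10} + 2 u^{2}$)
$v{\left(x{\left(1,-2 - 2 \right)} \right)} R{\left(-4 \right)} = \left(\frac{9}{10} + 2 \cdot 1^{2}\right) 7 = \left(\frac{9}{10} + 2 \cdot 1\right) 7 = \left(\frac{9}{10} + 2\right) 7 = \frac{29}{10} \cdot 7 = \frac{203}{10}$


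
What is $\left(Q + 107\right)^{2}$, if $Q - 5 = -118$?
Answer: $36$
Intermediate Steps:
$Q = -113$ ($Q = 5 - 118 = -113$)
$\left(Q + 107\right)^{2} = \left(-113 + 107\right)^{2} = \left(-6\right)^{2} = 36$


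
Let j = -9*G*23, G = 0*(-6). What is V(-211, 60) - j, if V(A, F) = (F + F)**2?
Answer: 14400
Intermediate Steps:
G = 0
V(A, F) = 4*F**2 (V(A, F) = (2*F)**2 = 4*F**2)
j = 0 (j = -9*0*23 = 0*23 = 0)
V(-211, 60) - j = 4*60**2 - 1*0 = 4*3600 + 0 = 14400 + 0 = 14400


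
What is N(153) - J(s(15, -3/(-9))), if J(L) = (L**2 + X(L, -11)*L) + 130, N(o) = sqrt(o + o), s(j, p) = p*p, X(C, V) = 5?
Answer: -10576/81 + 3*sqrt(34) ≈ -113.08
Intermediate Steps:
s(j, p) = p**2
N(o) = sqrt(2)*sqrt(o) (N(o) = sqrt(2*o) = sqrt(2)*sqrt(o))
J(L) = 130 + L**2 + 5*L (J(L) = (L**2 + 5*L) + 130 = 130 + L**2 + 5*L)
N(153) - J(s(15, -3/(-9))) = sqrt(2)*sqrt(153) - (130 + ((-3/(-9))**2)**2 + 5*(-3/(-9))**2) = sqrt(2)*(3*sqrt(17)) - (130 + ((-3*(-1/9))**2)**2 + 5*(-3*(-1/9))**2) = 3*sqrt(34) - (130 + ((1/3)**2)**2 + 5*(1/3)**2) = 3*sqrt(34) - (130 + (1/9)**2 + 5*(1/9)) = 3*sqrt(34) - (130 + 1/81 + 5/9) = 3*sqrt(34) - 1*10576/81 = 3*sqrt(34) - 10576/81 = -10576/81 + 3*sqrt(34)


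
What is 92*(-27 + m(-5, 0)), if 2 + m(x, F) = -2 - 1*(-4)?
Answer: -2484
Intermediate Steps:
m(x, F) = 0 (m(x, F) = -2 + (-2 - 1*(-4)) = -2 + (-2 + 4) = -2 + 2 = 0)
92*(-27 + m(-5, 0)) = 92*(-27 + 0) = 92*(-27) = -2484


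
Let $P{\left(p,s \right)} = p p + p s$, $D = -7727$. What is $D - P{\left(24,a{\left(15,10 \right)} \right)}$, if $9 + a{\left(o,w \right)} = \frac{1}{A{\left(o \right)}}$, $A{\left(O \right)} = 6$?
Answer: $-8091$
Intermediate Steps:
$a{\left(o,w \right)} = - \frac{53}{6}$ ($a{\left(o,w \right)} = -9 + \frac{1}{6} = - \frac{53}{6}$)
$P{\left(p,s \right)} = p^{2} + p s$
$D - P{\left(24,a{\left(15,10 \right)} \right)} = -7727 - 24 \left(24 - \frac{53}{6}\right) = -7727 - 24 \cdot \frac{91}{6} = -7727 - 364 = -8091$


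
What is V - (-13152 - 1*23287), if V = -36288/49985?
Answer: 1821367127/49985 ≈ 36438.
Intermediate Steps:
V = -36288/49985 (V = -36288*1/49985 = -36288/49985 ≈ -0.72598)
V - (-13152 - 1*23287) = -36288/49985 - (-13152 - 1*23287) = -36288/49985 - (-13152 - 23287) = -36288/49985 - 1*(-36439) = -36288/49985 + 36439 = 1821367127/49985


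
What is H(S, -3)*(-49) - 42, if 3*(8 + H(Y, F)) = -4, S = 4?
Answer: 1246/3 ≈ 415.33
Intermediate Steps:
H(Y, F) = -28/3 (H(Y, F) = -8 + (⅓)*(-4) = -8 - 4/3 = -28/3)
H(S, -3)*(-49) - 42 = -28/3*(-49) - 42 = 1372/3 - 42 = 1246/3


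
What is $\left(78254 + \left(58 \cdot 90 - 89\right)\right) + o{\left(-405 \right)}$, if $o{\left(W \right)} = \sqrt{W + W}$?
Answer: $83385 + 9 i \sqrt{10} \approx 83385.0 + 28.461 i$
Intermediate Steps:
$o{\left(W \right)} = \sqrt{2} \sqrt{W}$ ($o{\left(W \right)} = \sqrt{2 W} = \sqrt{2} \sqrt{W}$)
$\left(78254 + \left(58 \cdot 90 - 89\right)\right) + o{\left(-405 \right)} = \left(78254 + \left(58 \cdot 90 - 89\right)\right) + \sqrt{2} \sqrt{-405} = \left(78254 + \left(5220 - 89\right)\right) + \sqrt{2} \cdot 9 i \sqrt{5} = \left(78254 + 5131\right) + 9 i \sqrt{10} = 83385 + 9 i \sqrt{10}$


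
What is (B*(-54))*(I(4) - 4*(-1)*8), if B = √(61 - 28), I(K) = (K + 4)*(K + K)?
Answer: -5184*√33 ≈ -29780.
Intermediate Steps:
I(K) = 2*K*(4 + K) (I(K) = (4 + K)*(2*K) = 2*K*(4 + K))
B = √33 ≈ 5.7446
(B*(-54))*(I(4) - 4*(-1)*8) = (√33*(-54))*(2*4*(4 + 4) - 4*(-1)*8) = (-54*√33)*(2*4*8 + 4*8) = (-54*√33)*(64 + 32) = -54*√33*96 = -5184*√33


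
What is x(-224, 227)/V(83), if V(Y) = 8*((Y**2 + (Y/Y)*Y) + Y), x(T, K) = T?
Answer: -28/7055 ≈ -0.0039688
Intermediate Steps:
V(Y) = 8*Y**2 + 16*Y (V(Y) = 8*((Y**2 + 1*Y) + Y) = 8*((Y**2 + Y) + Y) = 8*((Y + Y**2) + Y) = 8*(Y**2 + 2*Y) = 8*Y**2 + 16*Y)
x(-224, 227)/V(83) = -224*1/(664*(2 + 83)) = -224/(8*83*85) = -224/56440 = -224*1/56440 = -28/7055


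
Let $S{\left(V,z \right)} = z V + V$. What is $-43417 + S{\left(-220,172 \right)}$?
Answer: $-81477$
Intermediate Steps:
$S{\left(V,z \right)} = V + V z$ ($S{\left(V,z \right)} = V z + V = V + V z$)
$-43417 + S{\left(-220,172 \right)} = -43417 - 220 \left(1 + 172\right) = -43417 - 38060 = -81477$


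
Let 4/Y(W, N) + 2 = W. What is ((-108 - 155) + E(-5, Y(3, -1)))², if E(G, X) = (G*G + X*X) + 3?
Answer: 47961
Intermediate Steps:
Y(W, N) = 4/(-2 + W)
E(G, X) = 3 + G² + X² (E(G, X) = (G² + X²) + 3 = 3 + G² + X²)
((-108 - 155) + E(-5, Y(3, -1)))² = ((-108 - 155) + (3 + (-5)² + (4/(-2 + 3))²))² = (-263 + (3 + 25 + (4/1)²))² = (-263 + (3 + 25 + (4*1)²))² = (-263 + (3 + 25 + 4²))² = (-263 + (3 + 25 + 16))² = (-263 + 44)² = (-219)² = 47961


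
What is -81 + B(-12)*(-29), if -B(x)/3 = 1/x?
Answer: -353/4 ≈ -88.250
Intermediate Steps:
B(x) = -3/x
-81 + B(-12)*(-29) = -81 - 3/(-12)*(-29) = -81 - 3*(-1/12)*(-29) = -81 + (¼)*(-29) = -81 - 29/4 = -353/4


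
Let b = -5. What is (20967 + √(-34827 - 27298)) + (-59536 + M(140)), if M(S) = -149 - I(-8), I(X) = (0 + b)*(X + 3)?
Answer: -38743 + 5*I*√2485 ≈ -38743.0 + 249.25*I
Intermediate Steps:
I(X) = -15 - 5*X (I(X) = (0 - 5)*(X + 3) = -5*(3 + X) = -15 - 5*X)
M(S) = -174 (M(S) = -149 - (-15 - 5*(-8)) = -149 - (-15 + 40) = -149 - 1*25 = -149 - 25 = -174)
(20967 + √(-34827 - 27298)) + (-59536 + M(140)) = (20967 + √(-34827 - 27298)) + (-59536 - 174) = (20967 + √(-62125)) - 59710 = (20967 + 5*I*√2485) - 59710 = -38743 + 5*I*√2485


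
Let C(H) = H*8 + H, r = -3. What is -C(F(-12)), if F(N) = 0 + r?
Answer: 27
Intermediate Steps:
F(N) = -3 (F(N) = 0 - 3 = -3)
C(H) = 9*H (C(H) = 8*H + H = 9*H)
-C(F(-12)) = -9*(-3) = -1*(-27) = 27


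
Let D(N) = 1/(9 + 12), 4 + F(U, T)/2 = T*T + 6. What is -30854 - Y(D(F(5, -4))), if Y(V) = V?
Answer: -647935/21 ≈ -30854.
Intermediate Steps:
F(U, T) = 4 + 2*T² (F(U, T) = -8 + 2*(T*T + 6) = -8 + 2*(T² + 6) = -8 + 2*(6 + T²) = -8 + (12 + 2*T²) = 4 + 2*T²)
D(N) = 1/21
-30854 - Y(D(F(5, -4))) = -30854 - 1*1/21 = -30854 - 1/21 = -647935/21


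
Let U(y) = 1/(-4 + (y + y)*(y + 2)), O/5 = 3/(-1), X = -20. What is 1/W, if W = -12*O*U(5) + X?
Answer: -11/190 ≈ -0.057895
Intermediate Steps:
O = -15 (O = 5*(3/(-1)) = 5*(3*(-1)) = 5*(-3) = -15)
U(y) = 1/(-4 + 2*y*(2 + y)) (U(y) = 1/(-4 + (2*y)*(2 + y)) = 1/(-4 + 2*y*(2 + y)))
W = -190/11 (W = -(-180)*1/(2*(-2 + 5**2 + 2*5)) - 20 = -(-180)*1/(2*(-2 + 25 + 10)) - 20 = -(-180)*(1/2)/33 - 20 = -(-180)*(1/2)*(1/33) - 20 = -(-180)/66 - 20 = -12*(-5/22) - 20 = 30/11 - 20 = -190/11 ≈ -17.273)
1/W = 1/(-190/11) = -11/190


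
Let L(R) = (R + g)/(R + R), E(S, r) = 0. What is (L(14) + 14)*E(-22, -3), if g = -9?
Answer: 0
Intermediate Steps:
L(R) = (-9 + R)/(2*R) (L(R) = (R - 9)/(R + R) = (-9 + R)/((2*R)) = (-9 + R)*(1/(2*R)) = (-9 + R)/(2*R))
(L(14) + 14)*E(-22, -3) = ((½)*(-9 + 14)/14 + 14)*0 = ((½)*(1/14)*5 + 14)*0 = (5/28 + 14)*0 = (397/28)*0 = 0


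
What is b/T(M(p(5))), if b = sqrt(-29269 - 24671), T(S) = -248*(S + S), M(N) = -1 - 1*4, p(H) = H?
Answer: I*sqrt(13485)/1240 ≈ 0.093649*I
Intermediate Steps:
M(N) = -5 (M(N) = -1 - 4 = -5)
T(S) = -496*S
b = 2*I*sqrt(13485) (b = sqrt(-53940) = 2*I*sqrt(13485) ≈ 232.25*I)
b/T(M(p(5))) = (2*I*sqrt(13485))/((-496*(-5))) = (2*I*sqrt(13485))/2480 = (2*I*sqrt(13485))*(1/2480) = I*sqrt(13485)/1240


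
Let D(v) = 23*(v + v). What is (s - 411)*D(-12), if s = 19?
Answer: 216384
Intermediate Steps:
D(v) = 46*v (D(v) = 23*(2*v) = 46*v)
(s - 411)*D(-12) = (19 - 411)*(46*(-12)) = -392*(-552) = 216384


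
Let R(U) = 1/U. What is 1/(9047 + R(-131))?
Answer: 131/1185156 ≈ 0.00011053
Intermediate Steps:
1/(9047 + R(-131)) = 1/(9047 + 1/(-131)) = 1/(9047 - 1/131) = 1/(1185156/131) = 131/1185156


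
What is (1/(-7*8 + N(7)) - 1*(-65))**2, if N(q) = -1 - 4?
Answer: 15713296/3721 ≈ 4222.9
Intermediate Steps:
N(q) = -5
(1/(-7*8 + N(7)) - 1*(-65))**2 = (1/(-7*8 - 5) - 1*(-65))**2 = (1/(-56 - 5) + 65)**2 = (1/(-61) + 65)**2 = (-1/61 + 65)**2 = (3964/61)**2 = 15713296/3721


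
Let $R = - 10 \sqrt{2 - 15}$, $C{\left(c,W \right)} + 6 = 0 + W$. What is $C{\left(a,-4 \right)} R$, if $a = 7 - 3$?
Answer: $100 i \sqrt{13} \approx 360.56 i$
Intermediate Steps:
$a = 4$ ($a = 7 - 3 = 4$)
$C{\left(c,W \right)} = -6 + W$ ($C{\left(c,W \right)} = -6 + \left(0 + W\right) = -6 + W$)
$R = - 10 i \sqrt{13}$ ($R = - 10 \sqrt{-13} = - 10 i \sqrt{13} \approx - 36.056 i$)
$C{\left(a,-4 \right)} R = \left(-6 - 4\right) \left(- 10 i \sqrt{13}\right) = - 10 \left(- 10 i \sqrt{13}\right) = 100 i \sqrt{13}$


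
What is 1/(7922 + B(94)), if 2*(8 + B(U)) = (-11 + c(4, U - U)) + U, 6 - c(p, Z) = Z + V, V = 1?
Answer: 1/7958 ≈ 0.00012566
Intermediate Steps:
c(p, Z) = 5 - Z (c(p, Z) = 6 - (Z + 1) = 6 - (1 + Z) = 6 + (-1 - Z) = 5 - Z)
B(U) = -11 + U/2 (B(U) = -8 + ((-11 + (5 - (U - U))) + U)/2 = -8 + ((-11 + (5 - 1*0)) + U)/2 = -8 + ((-11 + (5 + 0)) + U)/2 = -8 + ((-11 + 5) + U)/2 = -8 + (-6 + U)/2 = -8 + (-3 + U/2) = -11 + U/2)
1/(7922 + B(94)) = 1/(7922 + (-11 + (1/2)*94)) = 1/(7922 + (-11 + 47)) = 1/(7922 + 36) = 1/7958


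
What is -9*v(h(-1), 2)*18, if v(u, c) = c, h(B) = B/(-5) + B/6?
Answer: -324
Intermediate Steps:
h(B) = -B/30 (h(B) = B*(-⅕) + B*(⅙) = -B/5 + B/6 = -B/30)
-9*v(h(-1), 2)*18 = -9*2*18 = -18*18 = -324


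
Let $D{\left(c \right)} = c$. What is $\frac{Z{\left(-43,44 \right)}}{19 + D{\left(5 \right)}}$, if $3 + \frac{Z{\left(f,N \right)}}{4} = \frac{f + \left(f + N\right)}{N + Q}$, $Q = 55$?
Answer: $- \frac{113}{198} \approx -0.57071$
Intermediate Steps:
$Z{\left(f,N \right)} = -12 + \frac{4 \left(N + 2 f\right)}{55 + N}$ ($Z{\left(f,N \right)} = -12 + 4 \frac{f + \left(f + N\right)}{N + 55} = -12 + 4 \frac{f + \left(N + f\right)}{55 + N} = -12 + 4 \frac{N + 2 f}{55 + N} = -12 + \frac{4 \left(N + 2 f\right)}{55 + N}$)
$\frac{Z{\left(-43,44 \right)}}{19 + D{\left(5 \right)}} = \frac{4 \frac{1}{55 + 44} \left(-165 - 88 + 2 \left(-43\right)\right)}{19 + 5} = \frac{4 \cdot \frac{1}{99} \left(-165 - 88 - 86\right)}{24} = \frac{4 \cdot \frac{1}{99} \left(-339\right)}{24} = \frac{1}{24} \left(- \frac{452}{33}\right) = - \frac{113}{198}$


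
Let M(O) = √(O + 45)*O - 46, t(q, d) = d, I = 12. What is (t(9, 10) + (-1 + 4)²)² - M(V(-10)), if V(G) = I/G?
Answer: 407 + 6*√1095/25 ≈ 414.94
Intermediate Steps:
V(G) = 12/G
M(O) = -46 + O*√(45 + O) (M(O) = √(45 + O)*O - 46 = O*√(45 + O) - 46 = -46 + O*√(45 + O))
(t(9, 10) + (-1 + 4)²)² - M(V(-10)) = (10 + (-1 + 4)²)² - (-46 + (12/(-10))*√(45 + 12/(-10))) = (10 + 3²)² - (-46 + (12*(-⅒))*√(45 + 12*(-⅒))) = (10 + 9)² - (-46 - 6*√(45 - 6/5)/5) = 19² - (-46 - 6*√1095/25) = 361 - (-46 - 6*√1095/25) = 361 + (46 + 6*√1095/25) = 407 + 6*√1095/25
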